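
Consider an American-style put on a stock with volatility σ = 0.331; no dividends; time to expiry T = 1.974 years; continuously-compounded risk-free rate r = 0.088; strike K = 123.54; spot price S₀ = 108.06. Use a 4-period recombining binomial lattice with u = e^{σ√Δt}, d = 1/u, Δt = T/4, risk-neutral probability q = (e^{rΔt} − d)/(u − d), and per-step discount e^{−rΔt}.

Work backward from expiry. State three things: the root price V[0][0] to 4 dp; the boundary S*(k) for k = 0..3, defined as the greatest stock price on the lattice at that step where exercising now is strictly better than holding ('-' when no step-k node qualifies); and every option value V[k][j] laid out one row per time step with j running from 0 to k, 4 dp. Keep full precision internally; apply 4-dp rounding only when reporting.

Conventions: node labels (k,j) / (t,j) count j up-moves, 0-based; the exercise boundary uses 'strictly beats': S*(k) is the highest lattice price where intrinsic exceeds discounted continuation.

params: Δt=0.49350 u=1.26178 d=0.79253 q=0.53671 e^(-rΔt)=0.95750
t_4 payoffs: 80.9090 55.6673 15.4800 0.0000 0.0000
t_3: node(3,0) S=53.7911 payoff=69.7489 vs cont=64.4986 → 69.7489 [stop]  node(3,1) S=85.6407 payoff=37.8993 vs cont=32.6490 → 37.8993 [stop]  node(3,2) S=136.3483 payoff=0.0000 vs cont=6.8669 → 6.8669 [wait]  node(3,3) S=217.0797 payoff=0.0000 vs cont=0.0000 → 0.0000 [wait]  ⇒ S*(3)=85.6407
t_2: node(2,0) S=67.8727 payoff=55.6673 vs cont=50.4170 → 55.6673 [stop]  node(2,1) S=108.0600 payoff=15.4800 vs cont=20.3409 → 20.3409 [wait]  node(2,2) S=172.0420 payoff=0.0000 vs cont=3.0461 → 3.0461 [wait]  ⇒ S*(2)=67.8727
t_1: node(1,0) S=85.6407 payoff=37.8993 vs cont=35.1471 → 37.8993 [stop]  node(1,1) S=136.3483 payoff=0.0000 vs cont=10.5886 → 10.5886 [wait]  ⇒ S*(1)=85.6407
t_0: node(0,0) S=108.0600 payoff=15.4800 vs cont=22.2535 → 22.2535 [wait]  ⇒ S*(0)=-

price = 22.2535
boundary = - 85.6407 67.8727 85.6407
tree:
22.2535
37.8993 10.5886
55.6673 20.3409 3.0461
69.7489 37.8993 6.8669 0.0000
80.9090 55.6673 15.4800 0.0000 0.0000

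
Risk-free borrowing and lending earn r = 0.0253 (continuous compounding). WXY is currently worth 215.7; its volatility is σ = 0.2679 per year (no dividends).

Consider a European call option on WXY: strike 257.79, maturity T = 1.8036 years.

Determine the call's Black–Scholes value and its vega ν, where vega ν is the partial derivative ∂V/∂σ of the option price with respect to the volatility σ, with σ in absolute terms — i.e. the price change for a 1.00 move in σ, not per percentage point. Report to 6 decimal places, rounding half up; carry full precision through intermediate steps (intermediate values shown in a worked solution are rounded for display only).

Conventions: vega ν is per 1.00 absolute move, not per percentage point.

σ√T = 0.2679·√1.8036 = 0.359785
d₁ = (ln(S/K) + (r+σ²/2)T) / (σ√T) = (ln(215.7/257.79) + (0.0253+0.2679²/2)·1.8036) / 0.359785 = (-0.178257 + 0.110354) / 0.359785 = -0.188733
d₂ = d₁ − σ√T = -0.188733 − 0.359785 = -0.548517
e^{−rT} = 0.955394
N(d₁) = 0.425151,  N(d₂) = 0.291668
Call price V = S·N(d₁) − K·e^{−rT}·N(d₂) = 91.705117 − 71.835322 = 19.869794
φ(d₁) = (1/√(2π))·e^{−d₁²/2} = 0.391900
ν = S·φ(d₁)·√T = 113.526054

price = 19.869794
ν = 113.526054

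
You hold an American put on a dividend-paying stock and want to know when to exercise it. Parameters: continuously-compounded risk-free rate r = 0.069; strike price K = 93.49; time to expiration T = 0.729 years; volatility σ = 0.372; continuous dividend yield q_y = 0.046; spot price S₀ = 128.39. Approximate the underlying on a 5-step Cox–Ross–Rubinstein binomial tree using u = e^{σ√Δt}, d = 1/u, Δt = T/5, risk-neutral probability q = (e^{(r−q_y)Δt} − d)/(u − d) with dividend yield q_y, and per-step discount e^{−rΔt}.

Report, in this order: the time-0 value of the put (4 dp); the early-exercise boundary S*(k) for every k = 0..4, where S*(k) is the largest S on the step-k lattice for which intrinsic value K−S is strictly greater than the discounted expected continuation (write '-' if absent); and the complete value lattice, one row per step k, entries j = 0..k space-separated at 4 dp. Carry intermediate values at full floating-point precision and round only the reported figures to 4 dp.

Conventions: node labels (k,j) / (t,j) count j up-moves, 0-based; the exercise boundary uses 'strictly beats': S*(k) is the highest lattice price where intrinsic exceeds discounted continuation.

price = 2.8133
boundary = - - - - 72.7405
tree:
2.8133
4.7928 0.6969
8.0222 1.3442 0.0000
13.1156 2.5929 0.0000 0.0000
20.7495 5.0014 0.0000 0.0000 0.0000
30.3816 9.6474 0.0000 0.0000 0.0000 0.0000

Δt=0.14580  u=1.15263  d=0.86758  q=0.47633  discount=0.98999
step 5 (expiry): payoffs max(K−S,0) = 30.3816 9.6474 0.0000 0.0000 0.0000 0.0000
step 4: (k=4,j=0): S=72.7405, K−S=20.7495, hold=20.2999 ⇒ V=20.7495 exercise | (k=4,j=1): S=96.6393, K−S=0.0000, hold=5.0014 ⇒ V=5.0014 continue | (k=4,j=2): S=128.3900, K−S=0.0000, hold=0.0000 ⇒ V=0.0000 continue | (k=4,j=3): S=170.5724, K−S=0.0000, hold=0.0000 ⇒ V=0.0000 continue | (k=4,j=4): S=226.6137, K−S=0.0000, hold=0.0000 ⇒ V=0.0000 continue  boundary S*=72.7405
step 3: (k=3,j=0): S=83.8426, K−S=9.6474, hold=13.1156 ⇒ V=13.1156 continue | (k=3,j=1): S=111.3890, K−S=0.0000, hold=2.5929 ⇒ V=2.5929 continue | (k=3,j=2): S=147.9858, K−S=0.0000, hold=0.0000 ⇒ V=0.0000 continue | (k=3,j=3): S=196.6063, K−S=0.0000, hold=0.0000 ⇒ V=0.0000 continue  boundary S*=-
step 2: (k=2,j=0): S=96.6393, K−S=0.0000, hold=8.0222 ⇒ V=8.0222 continue | (k=2,j=1): S=128.3900, K−S=0.0000, hold=1.3442 ⇒ V=1.3442 continue | (k=2,j=2): S=170.5724, K−S=0.0000, hold=0.0000 ⇒ V=0.0000 continue  boundary S*=-
step 1: (k=1,j=0): S=111.3890, K−S=0.0000, hold=4.7928 ⇒ V=4.7928 continue | (k=1,j=1): S=147.9858, K−S=0.0000, hold=0.6969 ⇒ V=0.6969 continue  boundary S*=-
step 0: (k=0,j=0): S=128.3900, K−S=0.0000, hold=2.8133 ⇒ V=2.8133 continue  boundary S*=-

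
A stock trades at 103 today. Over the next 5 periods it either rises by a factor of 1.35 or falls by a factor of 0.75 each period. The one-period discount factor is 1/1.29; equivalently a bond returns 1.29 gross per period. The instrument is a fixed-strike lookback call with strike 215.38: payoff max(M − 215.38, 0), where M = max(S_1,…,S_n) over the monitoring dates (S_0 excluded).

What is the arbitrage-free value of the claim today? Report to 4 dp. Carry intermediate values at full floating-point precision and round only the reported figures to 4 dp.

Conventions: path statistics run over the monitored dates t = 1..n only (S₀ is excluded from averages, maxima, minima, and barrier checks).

price = 46.1741

With p* = (R−d)/(u−d) = 0.9000, sum probability × payoff across the paths and divide by R^5.
Enumerate all 2^5 = 32 price paths (U = up ×1.35, D = down ×0.75); each path with k up-moves has probability p*^k·(1−p*)^(5−k).
DDDDD: M=77.2500, payoff=0.0000, prob=0.000010
UDDDD: M=139.0500, payoff=0.0000, prob=0.000090
DUDDD: M=104.2875, payoff=0.0000, prob=0.000090
UUDDD: M=187.7175, payoff=0.0000, prob=0.000810
DDUDD: M=78.2156, payoff=0.0000, prob=0.000090
UDUDD: M=140.7881, payoff=0.0000, prob=0.000810
DUUDD: M=140.7881, payoff=0.0000, prob=0.000810
UUUDD: M=253.4186, payoff=38.0386, prob=0.007290
DDDUD: M=77.2500, payoff=0.0000, prob=0.000090
UDDUD: M=139.0500, payoff=0.0000, prob=0.000810
DUDUD: M=105.5911, payoff=0.0000, prob=0.000810
UUDUD: M=190.0640, payoff=0.0000, prob=0.007290
DDUUD: M=105.5911, payoff=0.0000, prob=0.000810
UDUUD: M=190.0640, payoff=0.0000, prob=0.007290
DUUUD: M=190.0640, payoff=0.0000, prob=0.007290
UUUUD: M=342.1151, payoff=126.7351, prob=0.065610
DDDDU: M=77.2500, payoff=0.0000, prob=0.000090
UDDDU: M=139.0500, payoff=0.0000, prob=0.000810
DUDDU: M=104.2875, payoff=0.0000, prob=0.000810
UUDDU: M=187.7175, payoff=0.0000, prob=0.007290
DDUDU: M=79.1933, payoff=0.0000, prob=0.000810
UDUDU: M=142.5480, payoff=0.0000, prob=0.007290
DUUDU: M=142.5480, payoff=0.0000, prob=0.007290
UUUDU: M=256.5864, payoff=41.2064, prob=0.065610
DDDUU: M=79.1933, payoff=0.0000, prob=0.000810
UDDUU: M=142.5480, payoff=0.0000, prob=0.007290
DUDUU: M=142.5480, payoff=0.0000, prob=0.007290
UUDUU: M=256.5864, payoff=41.2064, prob=0.065610
DDUUU: M=142.5480, payoff=0.0000, prob=0.007290
UDUUU: M=256.5864, payoff=41.2064, prob=0.065610
DUUUU: M=256.5864, payoff=41.2064, prob=0.065610
UUUUU: M=461.8554, payoff=246.4754, prob=0.590490
Price = Σ prob·payoff / R^5 = 164.947876 / 3.572305 = 46.1741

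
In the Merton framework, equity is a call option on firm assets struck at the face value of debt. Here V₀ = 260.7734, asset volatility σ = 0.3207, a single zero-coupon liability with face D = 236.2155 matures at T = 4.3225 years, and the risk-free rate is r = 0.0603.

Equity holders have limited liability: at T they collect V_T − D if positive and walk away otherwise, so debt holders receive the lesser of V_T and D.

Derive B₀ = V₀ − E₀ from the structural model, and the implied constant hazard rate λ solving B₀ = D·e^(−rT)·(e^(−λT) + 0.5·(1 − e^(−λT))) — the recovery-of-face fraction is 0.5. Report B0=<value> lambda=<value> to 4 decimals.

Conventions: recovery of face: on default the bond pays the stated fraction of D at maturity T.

B0=155.7732 lambda=0.0787

Equity is a call on the firm's assets struck at D = 236.2155:
d₁ = [ln(V₀/D) + (r + σ²/2)T] / (σ√T)
   = [ln(260.7734/236.2155) + (0.0603 + 0.5·0.3207²)·4.3225] / (0.3207·√4.3225)
   = [0.098907 + 0.482928] / 0.666755 = 0.872637
d₂ = d₁ − σ√T = 0.872637 − 0.666755 = 0.205882
N(d₁) = 0.808570,  N(d₂) = 0.581558,  e^(−rT) = 0.770553
E₀ = V₀·N(d₁) − D·e^(−rT)·N(d₂)
   = 260.7734·0.808570 − 236.2155·0.770553·0.581558 = 105.000161
B₀ = V₀ − E₀ = 260.7734 − 105.000161 = 155.773239
e^(−λT) = (B₀·e^(rT)/D − 0.5)/(1 − 0.5) = (155.7732·1.297769/236.2155 − 0.5)/0.5 = 0.71163749
λ = −ln(0.71163749)/4.3225 = 0.078701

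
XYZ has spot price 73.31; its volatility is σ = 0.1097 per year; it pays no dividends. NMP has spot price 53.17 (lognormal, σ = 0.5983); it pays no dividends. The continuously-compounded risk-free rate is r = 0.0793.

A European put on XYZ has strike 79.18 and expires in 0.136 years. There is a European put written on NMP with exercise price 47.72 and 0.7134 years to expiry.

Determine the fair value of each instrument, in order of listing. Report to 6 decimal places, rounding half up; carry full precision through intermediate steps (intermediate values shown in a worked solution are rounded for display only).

[XYZ put K=79.18]
σ√T = 0.1097·√0.136 = 0.040455
d₁ = (ln(S/K) + (r+σ²/2)T) / (σ√T) = (ln(73.31/79.18) + (0.0793+0.1097²/2)·0.136) / 0.040455 = (-0.077027 + 0.011603) / 0.040455 = -1.617180
d₂ = d₁ − σ√T = -1.617180 − 0.040455 = -1.657635
e^{−rT} = 0.989273
N(−d₁) = 0.947080,  N(−d₂) = 0.951304
price = K·e^{−rT}·N(−d₂) − S·N(−d₁) = 74.516294 − 69.430455 = 5.085839
[NMP put K=47.72]
σ√T = 0.5983·√0.7134 = 0.505342
d₁ = (ln(S/K) + (r+σ²/2)T) / (σ√T) = (ln(53.17/47.72) + (0.0793+0.5983²/2)·0.7134) / 0.505342 = (0.108144 + 0.184258) / 0.505342 = 0.578621
d₂ = d₁ − σ√T = 0.578621 − 0.505342 = 0.073279
e^{−rT} = 0.944998
N(−d₁) = 0.281422,  N(−d₂) = 0.470792
price = K·e^{−rT}·N(−d₂) − S·N(−d₁) = 21.230507 − 14.963229 = 6.267279

price(XYZ put K=79.18) = 5.085839
price(NMP put K=47.72) = 6.267279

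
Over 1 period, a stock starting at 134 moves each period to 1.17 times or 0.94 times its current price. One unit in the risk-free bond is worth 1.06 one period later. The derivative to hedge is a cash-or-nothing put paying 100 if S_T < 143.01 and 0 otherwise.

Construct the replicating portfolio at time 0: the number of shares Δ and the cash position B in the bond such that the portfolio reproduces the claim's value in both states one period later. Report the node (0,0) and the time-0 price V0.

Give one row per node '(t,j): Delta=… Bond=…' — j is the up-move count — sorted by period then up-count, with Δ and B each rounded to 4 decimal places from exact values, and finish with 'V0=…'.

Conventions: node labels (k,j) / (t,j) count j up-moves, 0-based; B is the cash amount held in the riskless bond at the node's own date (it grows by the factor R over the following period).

Arbitrage-free pricing uses the up-move probability p* = (R−d)/(u−d) = 0.5217, discounting each step at R = 1.06.
Payoffs at expiry: V(1,0)=100.0000, V(1,1)=0.0000
(0,0): S=134.0000. Δ = (V_up−V_dn)/(S_up−S_dn) = (0.0000−100.0000)/(156.7800−125.9600) = -3.2446. V = [p*·0.0000 + (1−p*)·100.0000]/1.06 = 45.1189. B = V − Δ·S = 479.9016.
Check: Δ(0,0)·S0 + B(0,0) = 45.1189 = V0.

(0,0): Delta=-3.2446 Bond=479.9016
V0=45.1189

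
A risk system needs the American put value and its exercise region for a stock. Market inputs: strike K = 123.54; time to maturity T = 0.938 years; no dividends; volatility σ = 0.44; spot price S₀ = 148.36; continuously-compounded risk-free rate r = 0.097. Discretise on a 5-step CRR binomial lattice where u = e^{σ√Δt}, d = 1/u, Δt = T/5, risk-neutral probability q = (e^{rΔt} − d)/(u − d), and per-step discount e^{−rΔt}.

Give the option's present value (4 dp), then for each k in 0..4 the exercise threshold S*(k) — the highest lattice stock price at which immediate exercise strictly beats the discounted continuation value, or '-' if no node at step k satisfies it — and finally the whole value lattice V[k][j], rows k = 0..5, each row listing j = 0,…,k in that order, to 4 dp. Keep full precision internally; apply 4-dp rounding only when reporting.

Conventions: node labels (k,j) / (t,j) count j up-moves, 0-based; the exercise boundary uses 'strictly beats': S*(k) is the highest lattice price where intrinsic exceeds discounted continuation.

price = 8.7198
boundary = - - - 83.7564 101.3408
tree:
8.7198
14.9873 2.7820
24.9787 5.5615 0.1090
39.7836 11.1135 0.2222 0.0000
54.3168 22.1992 0.4528 0.0000 0.0000
66.3282 39.7836 0.9230 0.0000 0.0000 0.0000

Δt=0.18760  u=1.20995  d=0.82648  q=0.50039  discount=0.98197
step 5 (expiry): payoffs max(K−S,0) = 66.3282 39.7836 0.9230 0.0000 0.0000 0.0000
step 4: (k=4,j=0): S=69.2232, K−S=54.3168, hold=52.0890 ⇒ V=54.3168 exercise | (k=4,j=1): S=101.3408, K−S=22.1992, hold=19.9715 ⇒ V=22.1992 exercise | (k=4,j=2): S=148.3600, K−S=0.0000, hold=0.4528 ⇒ V=0.4528 continue | (k=4,j=3): S=217.1948, K−S=0.0000, hold=0.0000 ⇒ V=0.0000 continue | (k=4,j=4): S=317.9669, K−S=0.0000, hold=0.0000 ⇒ V=0.0000 continue  boundary S*=101.3408
step 3: (k=3,j=0): S=83.7564, K−S=39.7836, hold=37.5558 ⇒ V=39.7836 exercise | (k=3,j=1): S=122.6170, K−S=0.9230, hold=11.1135 ⇒ V=11.1135 continue | (k=3,j=2): S=179.5077, K−S=0.0000, hold=0.2222 ⇒ V=0.2222 continue | (k=3,j=3): S=262.7941, K−S=0.0000, hold=0.0000 ⇒ V=0.0000 continue  boundary S*=83.7564
step 2: (k=2,j=0): S=101.3408, K−S=22.1992, hold=24.9787 ⇒ V=24.9787 continue | (k=2,j=1): S=148.3600, K−S=0.0000, hold=5.5615 ⇒ V=5.5615 continue | (k=2,j=2): S=217.1948, K−S=0.0000, hold=0.1090 ⇒ V=0.1090 continue  boundary S*=-
step 1: (k=1,j=0): S=122.6170, K−S=0.9230, hold=14.9873 ⇒ V=14.9873 continue | (k=1,j=1): S=179.5077, K−S=0.0000, hold=2.7820 ⇒ V=2.7820 continue  boundary S*=-
step 0: (k=0,j=0): S=148.3600, K−S=0.0000, hold=8.7198 ⇒ V=8.7198 continue  boundary S*=-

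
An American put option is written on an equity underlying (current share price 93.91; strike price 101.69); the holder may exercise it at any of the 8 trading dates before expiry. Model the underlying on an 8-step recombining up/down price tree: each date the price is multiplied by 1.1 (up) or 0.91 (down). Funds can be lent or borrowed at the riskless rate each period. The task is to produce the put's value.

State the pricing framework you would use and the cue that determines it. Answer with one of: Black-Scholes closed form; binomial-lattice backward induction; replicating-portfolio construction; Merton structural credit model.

framework: binomial-lattice backward induction

Key observation: with exercise allowed before expiry on a discrete up/down model (8 steps from spot 93.91), the strike-101.69 put's value must be rolled back through the tree testing early exercise at each node.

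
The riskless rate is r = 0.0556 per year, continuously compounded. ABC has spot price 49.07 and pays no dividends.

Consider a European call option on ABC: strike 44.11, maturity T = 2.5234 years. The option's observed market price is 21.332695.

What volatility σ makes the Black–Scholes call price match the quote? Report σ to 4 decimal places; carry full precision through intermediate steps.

sigma = 0.5775

At σ = 0.5775 the Black–Scholes value reproduces the quote:
σ√T = 0.5775·√2.5234 = 0.917371
d₁ = (ln(S/K) + (r+σ²/2)T) / (σ√T) = (ln(49.07/44.11) + (0.0556+0.5775²/2)·2.5234) / 0.917371 = (0.106561 + 0.561086) / 0.917371 = 0.727783
d₂ = d₁ − σ√T = 0.727783 − 0.917371 = -0.189588
e^{−rT} = 0.869097
N(d₁) = 0.766627,  N(d₂) = 0.424816
V = S·N(d₁) − K·e^{−rT}·N(d₂) = 37.618379 − 16.285683 = 21.332695 (matching the quote); vega is positive throughout, so no other σ reproduces this price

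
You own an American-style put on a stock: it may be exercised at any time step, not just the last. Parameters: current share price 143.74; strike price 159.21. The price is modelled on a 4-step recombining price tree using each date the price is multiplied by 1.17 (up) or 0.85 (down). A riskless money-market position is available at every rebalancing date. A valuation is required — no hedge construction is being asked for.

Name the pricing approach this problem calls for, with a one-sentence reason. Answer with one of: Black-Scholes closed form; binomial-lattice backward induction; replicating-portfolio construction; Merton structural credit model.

Key observation: the exercise right at every one of the 4 steps is what matters: each node needs max(159.21 − S, continuation), which only the stepwise tree valuation starting from spot 143.74 delivers.

framework: binomial-lattice backward induction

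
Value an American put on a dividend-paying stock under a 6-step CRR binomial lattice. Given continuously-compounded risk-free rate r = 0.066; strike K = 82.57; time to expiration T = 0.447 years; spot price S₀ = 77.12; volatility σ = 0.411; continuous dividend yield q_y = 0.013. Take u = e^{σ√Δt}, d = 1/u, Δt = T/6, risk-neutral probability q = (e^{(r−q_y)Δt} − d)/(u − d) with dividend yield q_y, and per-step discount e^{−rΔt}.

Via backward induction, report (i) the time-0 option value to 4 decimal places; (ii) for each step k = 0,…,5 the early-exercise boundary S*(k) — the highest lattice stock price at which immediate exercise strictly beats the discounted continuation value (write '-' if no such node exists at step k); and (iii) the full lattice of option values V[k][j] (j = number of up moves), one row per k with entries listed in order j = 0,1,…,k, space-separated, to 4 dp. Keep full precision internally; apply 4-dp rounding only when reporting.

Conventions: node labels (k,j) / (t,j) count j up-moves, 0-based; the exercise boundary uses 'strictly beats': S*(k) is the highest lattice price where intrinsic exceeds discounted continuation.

params: Δt=0.07450 u=1.11872 d=0.89388 q=0.48958 e^(-rΔt)=0.99510
t_6 payoffs: 43.2287 33.3334 20.9491 5.4500 0.0000 0.0000 0.0000
t_5: node(5,0) S=44.0118 payoff=38.5582 vs cont=38.1958 → 38.5582 [stop]  node(5,1) S=55.0818 payoff=27.4882 vs cont=27.1365 → 27.4882 [stop]  node(5,2) S=68.9362 payoff=13.6338 vs cont=13.2955 → 13.6338 [stop]  node(5,3) S=86.2753 payoff=0.0000 vs cont=2.7681 → 2.7681 [wait]  node(5,4) S=107.9757 payoff=0.0000 vs cont=0.0000 → 0.0000 [wait]  node(5,5) S=135.1342 payoff=0.0000 vs cont=0.0000 → 0.0000 [wait]  ⇒ S*(5)=68.9362
t_4: node(4,0) S=49.2366 payoff=33.3334 vs cont=32.9760 → 33.3334 [stop]  node(4,1) S=61.6209 payoff=20.9491 vs cont=20.6038 → 20.9491 [stop]  node(4,2) S=77.1200 payoff=5.4500 vs cont=8.2734 → 8.2734 [wait]  node(4,3) S=96.5176 payoff=0.0000 vs cont=1.4060 → 1.4060 [wait]  node(4,4) S=120.7941 payoff=0.0000 vs cont=0.0000 → 0.0000 [wait]  ⇒ S*(4)=61.6209
t_3: node(3,0) S=55.0818 payoff=27.4882 vs cont=27.1365 → 27.4882 [stop]  node(3,1) S=68.9362 payoff=13.6338 vs cont=14.6710 → 14.6710 [wait]  node(3,2) S=86.2753 payoff=0.0000 vs cont=4.8872 → 4.8872 [wait]  node(3,3) S=107.9757 payoff=0.0000 vs cont=0.7141 → 0.7141 [wait]  ⇒ S*(3)=55.0818
t_2: node(2,0) S=61.6209 payoff=20.9491 vs cont=21.1091 → 21.1091 [wait]  node(2,1) S=77.1200 payoff=5.4500 vs cont=9.8326 → 9.8326 [wait]  node(2,2) S=96.5176 payoff=0.0000 vs cont=2.8302 → 2.8302 [wait]  ⇒ S*(2)=-
t_1: node(1,0) S=68.9362 payoff=13.6338 vs cont=15.5119 → 15.5119 [wait]  node(1,1) S=86.2753 payoff=0.0000 vs cont=6.3729 → 6.3729 [wait]  ⇒ S*(1)=-
t_0: node(0,0) S=77.1200 payoff=5.4500 vs cont=10.9835 → 10.9835 [wait]  ⇒ S*(0)=-

price = 10.9835
boundary = - - - 55.0818 61.6209 68.9362
tree:
10.9835
15.5119 6.3729
21.1091 9.8326 2.8302
27.4882 14.6710 4.8872 0.7141
33.3334 20.9491 8.2734 1.4060 0.0000
38.5582 27.4882 13.6338 2.7681 0.0000 0.0000
43.2287 33.3334 20.9491 5.4500 0.0000 0.0000 0.0000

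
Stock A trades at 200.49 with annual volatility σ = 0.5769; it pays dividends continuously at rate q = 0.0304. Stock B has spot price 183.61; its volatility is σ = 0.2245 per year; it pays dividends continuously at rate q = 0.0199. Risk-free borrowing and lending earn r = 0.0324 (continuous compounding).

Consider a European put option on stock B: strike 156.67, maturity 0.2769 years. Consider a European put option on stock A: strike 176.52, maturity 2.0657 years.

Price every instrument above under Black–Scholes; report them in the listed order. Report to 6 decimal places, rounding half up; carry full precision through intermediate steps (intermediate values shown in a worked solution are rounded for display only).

price(stock B put K=156.67) = 0.773855
price(stock A put K=176.52) = 45.888401

[stock B put K=156.67]
σ√T = 0.2245·√0.2769 = 0.118135
d₁ = (ln(S/K) + (r−q+σ²/2)T) / (σ√T) = (ln(183.61/156.67) + (0.0324−0.0199+0.2245²/2)·0.2769) / 0.118135 = (0.158672 + 0.010439) / 0.118135 = 1.431512
d₂ = d₁ − σ√T = 1.431512 − 0.118135 = 1.313378
e^{−rT} = 0.991069
e^{−qT} = 0.994505
N(−d₁) = 0.076142,  N(−d₂) = 0.094528
price = K·e^{−rT}·N(−d₂) − S·e^{−qT}·N(−d₁) = 14.677409 − 13.903554 = 0.773855
[stock A put K=176.52]
σ√T = 0.5769·√2.0657 = 0.829152
d₁ = (ln(S/K) + (r−q+σ²/2)T) / (σ√T) = (ln(200.49/176.52) + (0.0324−0.0304+0.5769²/2)·2.0657) / 0.829152 = (0.127330 + 0.347878) / 0.829152 = 0.573125
d₂ = d₁ − σ√T = 0.573125 − 0.829152 = -0.256027
e^{−rT} = 0.935262
e^{−qT} = 0.939134
N(−d₁) = 0.283280,  N(−d₂) = 0.601035
price = K·e^{−rT}·N(−d₂) − S·e^{−qT}·N(−d₁) = 99.226303 − 53.337902 = 45.888401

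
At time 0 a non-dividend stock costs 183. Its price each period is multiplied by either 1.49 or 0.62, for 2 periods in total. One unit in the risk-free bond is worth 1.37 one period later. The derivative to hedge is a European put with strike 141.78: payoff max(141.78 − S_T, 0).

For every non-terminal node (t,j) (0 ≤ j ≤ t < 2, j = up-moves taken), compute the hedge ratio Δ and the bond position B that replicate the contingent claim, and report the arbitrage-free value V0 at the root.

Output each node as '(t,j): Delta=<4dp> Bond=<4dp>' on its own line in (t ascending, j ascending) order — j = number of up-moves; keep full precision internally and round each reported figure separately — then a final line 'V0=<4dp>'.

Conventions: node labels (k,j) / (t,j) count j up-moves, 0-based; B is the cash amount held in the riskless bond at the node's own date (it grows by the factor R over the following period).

(0,0): Delta=-0.0452 Bond=8.9908
(1,0): Delta=-0.7237 Bond=89.3010
(1,1): Delta=0.0000 Bond=0.0000
V0=0.7241

Since d<R<u, set p* = (R−d)/(u−d) = 0.8621; price each node as the discounted p*-expectation of its children.
Expiry values: V(2,0)=71.4348, V(2,1)=0.0000, V(2,2)=0.0000
Node (1,0) S=113.4600: V=(p*·0.0000+(1−p*)·71.4348)/1.37=7.1920; Δ=(0.0000−71.4348)/(169.0554−70.3452)=-0.7237; B=V−Δ·S=89.3010
Node (1,1) S=272.6700: V=(p*·0.0000+(1−p*)·0.0000)/1.37=0.0000; Δ=(0.0000−0.0000)/(406.2783−169.0554)=0.0000; B=V−Δ·S=0.0000
Node (0,0) S=183.0000: V=(p*·0.0000+(1−p*)·7.1920)/1.37=0.7241; Δ=(0.0000−7.1920)/(272.6700−113.4600)=-0.0452; B=V−Δ·S=8.9908
Sanity check at the root: Δ(0,0)·S0 + B(0,0) reproduces V0 = 0.7241.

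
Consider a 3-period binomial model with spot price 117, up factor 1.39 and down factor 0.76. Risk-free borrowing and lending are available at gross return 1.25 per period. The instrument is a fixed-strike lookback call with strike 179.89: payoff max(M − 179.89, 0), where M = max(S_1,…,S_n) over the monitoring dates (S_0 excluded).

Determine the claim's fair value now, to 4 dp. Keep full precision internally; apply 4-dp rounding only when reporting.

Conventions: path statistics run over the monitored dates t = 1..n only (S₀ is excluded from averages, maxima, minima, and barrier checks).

With p* = (R−d)/(u−d) = 0.7778, sum probability × payoff across the paths and divide by R^3.
Enumerate all 2^3 = 8 price paths (U = up ×1.39, D = down ×0.76); each path with k up-moves has probability p*^k·(1−p*)^(3−k).
DDD: M=88.9200, payoff=0.0000, prob=0.010974
UDD: M=162.6300, payoff=0.0000, prob=0.038409
DUD: M=123.5988, payoff=0.0000, prob=0.038409
UUD: M=226.0557, payoff=46.1657, prob=0.134431
DDU: M=93.9351, payoff=0.0000, prob=0.038409
UDU: M=171.8023, payoff=0.0000, prob=0.134431
DUU: M=171.8023, payoff=0.0000, prob=0.134431
UUU: M=314.2174, payoff=134.3274, prob=0.470508
Price = Σ prob·payoff / R^3 = 69.408155 / 1.953125 = 35.5370

price = 35.5370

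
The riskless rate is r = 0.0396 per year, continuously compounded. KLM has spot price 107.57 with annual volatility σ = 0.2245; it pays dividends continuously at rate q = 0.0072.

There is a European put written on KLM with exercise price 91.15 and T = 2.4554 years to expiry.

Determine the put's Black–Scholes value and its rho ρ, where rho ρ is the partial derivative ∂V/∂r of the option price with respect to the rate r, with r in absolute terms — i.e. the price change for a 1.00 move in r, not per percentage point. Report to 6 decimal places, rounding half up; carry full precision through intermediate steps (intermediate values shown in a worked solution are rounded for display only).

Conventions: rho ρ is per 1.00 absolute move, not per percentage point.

price = 4.682126
ρ = -61.155219

σ√T = 0.2245·√2.4554 = 0.351785
d₁ = (ln(S/K) + (r−q+σ²/2)T) / (σ√T) = (ln(107.57/91.15) + (0.0396−0.0072+0.2245²/2)·2.4554) / 0.351785 = (0.165635 + 0.141431) / 0.351785 = 0.872881
d₂ = d₁ − σ√T = 0.872881 − 0.351785 = 0.521096
e^{−rT} = 0.907344
e^{−qT} = 0.982476
N(−d₁) = 0.191364,  N(−d₂) = 0.301150
Put price V = K·e^{−rT}·N(−d₂) − S·e^{−qT}·N(−d₁) = 24.906418 − 20.224293 = 4.682126
ρ = −K·T·e^{−rT}·N(−d₂) = -61.155219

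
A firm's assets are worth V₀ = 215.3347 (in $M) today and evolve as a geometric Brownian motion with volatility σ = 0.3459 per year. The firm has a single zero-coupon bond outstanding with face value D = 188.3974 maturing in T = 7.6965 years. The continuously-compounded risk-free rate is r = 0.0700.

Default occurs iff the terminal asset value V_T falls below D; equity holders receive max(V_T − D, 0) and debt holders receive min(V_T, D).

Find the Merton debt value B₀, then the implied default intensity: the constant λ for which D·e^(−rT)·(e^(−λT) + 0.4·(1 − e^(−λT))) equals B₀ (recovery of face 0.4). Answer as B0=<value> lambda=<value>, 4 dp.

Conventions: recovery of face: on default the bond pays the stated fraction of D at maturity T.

With assets at 215.3347 and a single debt payment of 188.3974 at 7.6965 years:
d₁ = [ln(V₀/D) + (r + σ²/2)T] / (σ√T)
   = [ln(215.3347/188.3974) + (0.0700 + 0.5·0.3459²)·7.6965] / (0.3459·√7.6965)
   = [0.133640 + 0.999186] / 0.959615 = 1.180500
d₂ = d₁ − σ√T = 1.180500 − 0.959615 = 0.220885
N(d₁) = 0.881099,  N(d₂) = 0.587409,  e^(−rT) = 0.583474
E₀ = V₀·N(d₁) − D·e^(−rT)·N(d₂)
   = 215.3347·0.881099 − 188.3974·0.583474·0.587409 = 125.160317
B₀ = V₀ − E₀ = 215.3347 − 125.160317 = 90.174383
e^(−λT) = (B₀·e^(rT)/D − 0.4)/(1 − 0.4) = (90.1744·1.713872/188.3974 − 0.4)/0.6 = 0.70054397
λ = −ln(0.70054397)/7.6965 = 0.046242

B0=90.1744 lambda=0.0462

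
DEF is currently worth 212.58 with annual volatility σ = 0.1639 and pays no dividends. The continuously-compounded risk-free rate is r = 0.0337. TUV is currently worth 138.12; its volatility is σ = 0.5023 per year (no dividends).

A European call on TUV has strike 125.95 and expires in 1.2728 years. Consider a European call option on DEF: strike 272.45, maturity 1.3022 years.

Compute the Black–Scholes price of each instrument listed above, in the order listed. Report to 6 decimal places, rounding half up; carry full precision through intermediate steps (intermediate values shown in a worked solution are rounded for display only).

[TUV call K=125.95]
σ√T = 0.5023·√1.2728 = 0.566687
d₁ = (ln(S/K) + (r+σ²/2)T) / (σ√T) = (ln(138.12/125.95) + (0.0337+0.5023²/2)·1.2728) / 0.566687 = (0.092238 + 0.203460) / 0.566687 = 0.521802
d₂ = d₁ − σ√T = 0.521802 − 0.566687 = -0.044885
e^{−rT} = 0.958014
N(d₁) = 0.699096,  N(d₂) = 0.482099
price = S·N(d₁) − K·e^{−rT}·N(d₂) = 96.559117 − 58.170985 = 38.388132
[DEF call K=272.45]
σ√T = 0.1639·√1.3022 = 0.187033
d₁ = (ln(S/K) + (r+σ²/2)T) / (σ√T) = (ln(212.58/272.45) + (0.0337+0.1639²/2)·1.3022) / 0.187033 = (-0.248137 + 0.061375) / 0.187033 = -0.998552
d₂ = d₁ − σ√T = -0.998552 − 0.187033 = -1.185585
e^{−rT} = 0.957065
N(d₁) = 0.159006,  N(d₂) = 0.117893
price = S·N(d₁) − K·e^{−rT}·N(d₂) = 33.801481 − 30.740923 = 3.060558

price(TUV call K=125.95) = 38.388132
price(DEF call K=272.45) = 3.060558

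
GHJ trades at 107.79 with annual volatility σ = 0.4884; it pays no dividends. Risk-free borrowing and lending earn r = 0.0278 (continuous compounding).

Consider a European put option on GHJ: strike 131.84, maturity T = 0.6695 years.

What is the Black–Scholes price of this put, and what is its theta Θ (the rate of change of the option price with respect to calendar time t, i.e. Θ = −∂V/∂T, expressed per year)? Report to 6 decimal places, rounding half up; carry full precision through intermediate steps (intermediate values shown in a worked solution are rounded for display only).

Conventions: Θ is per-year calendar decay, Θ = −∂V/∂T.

σ√T = 0.4884·√0.6695 = 0.399623
d₁ = (ln(S/K) + (r+σ²/2)T) / (σ√T) = (ln(107.79/131.84) + (0.0278+0.4884²/2)·0.6695) / 0.399623 = (-0.201404 + 0.098462) / 0.399623 = -0.257599
d₂ = d₁ − σ√T = -0.257599 − 0.399623 = -0.657223
e^{−rT} = 0.981560
N(−d₁) = 0.601642,  N(−d₂) = 0.744481
Put price V = K·e^{−rT}·N(−d₂) − S·N(−d₁) = 96.342459 − 64.850973 = 31.491485
φ(d₁) = (1/√(2π))·e^{−d₁²/2} = 0.385923
Θ = −S·φ(d₁)·σ/(2√T) + r·K·e^{−rT}·N(−d₂) = −12.415082 + 2.678320 = -9.736762

price = 31.491485
Θ = -9.736762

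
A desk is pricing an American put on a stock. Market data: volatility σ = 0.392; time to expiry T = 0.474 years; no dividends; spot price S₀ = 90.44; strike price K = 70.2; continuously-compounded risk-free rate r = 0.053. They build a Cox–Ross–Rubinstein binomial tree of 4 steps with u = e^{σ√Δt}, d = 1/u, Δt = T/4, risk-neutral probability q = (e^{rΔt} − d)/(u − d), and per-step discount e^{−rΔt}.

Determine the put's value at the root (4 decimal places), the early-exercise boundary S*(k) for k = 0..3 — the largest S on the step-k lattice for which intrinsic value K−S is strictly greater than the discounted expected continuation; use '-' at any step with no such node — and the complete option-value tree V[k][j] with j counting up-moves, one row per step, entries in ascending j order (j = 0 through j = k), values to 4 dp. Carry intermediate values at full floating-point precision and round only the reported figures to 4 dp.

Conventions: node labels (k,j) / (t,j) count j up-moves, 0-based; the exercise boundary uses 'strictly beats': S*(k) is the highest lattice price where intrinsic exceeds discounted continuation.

params: Δt=0.11850 u=1.14447 d=0.87377 q=0.48959 e^(-rΔt)=0.99374
t_4 payoffs: 17.4839 1.1519 0.0000 0.0000 0.0000
t_3: node(3,0) S=60.3320 payoff=9.8680 vs cont=9.4285 → 9.8680 [stop]  node(3,1) S=79.0235 payoff=0.0000 vs cont=0.5842 → 0.5842 [wait]  node(3,2) S=103.5058 payoff=0.0000 vs cont=0.0000 → 0.0000 [wait]  node(3,3) S=135.5731 payoff=0.0000 vs cont=0.0000 → 0.0000 [wait]  ⇒ S*(3)=60.3320
t_2: node(2,0) S=69.0481 payoff=1.1519 vs cont=5.2895 → 5.2895 [wait]  node(2,1) S=90.4400 payoff=0.0000 vs cont=0.2963 → 0.2963 [wait]  node(2,2) S=118.4593 payoff=0.0000 vs cont=0.0000 → 0.0000 [wait]  ⇒ S*(2)=-
t_1: node(1,0) S=79.0235 payoff=0.0000 vs cont=2.8271 → 2.8271 [wait]  node(1,1) S=103.5058 payoff=0.0000 vs cont=0.1503 → 0.1503 [wait]  ⇒ S*(1)=-
t_0: node(0,0) S=90.4400 payoff=0.0000 vs cont=1.5071 → 1.5071 [wait]  ⇒ S*(0)=-

price = 1.5071
boundary = - - - 60.3320
tree:
1.5071
2.8271 0.1503
5.2895 0.2963 0.0000
9.8680 0.5842 0.0000 0.0000
17.4839 1.1519 0.0000 0.0000 0.0000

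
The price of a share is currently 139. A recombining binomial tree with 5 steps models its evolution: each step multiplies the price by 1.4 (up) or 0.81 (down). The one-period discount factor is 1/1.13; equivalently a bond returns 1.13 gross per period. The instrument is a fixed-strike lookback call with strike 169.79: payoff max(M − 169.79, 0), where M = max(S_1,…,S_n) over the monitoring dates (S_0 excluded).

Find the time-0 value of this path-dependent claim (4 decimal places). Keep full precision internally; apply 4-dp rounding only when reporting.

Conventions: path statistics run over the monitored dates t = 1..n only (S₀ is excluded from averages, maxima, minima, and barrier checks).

price = 70.1828

Under the martingale measure an up-move has probability p* = 0.5424; value the claim as the probability-weighted average of per-path payoffs, discounted 5 periods at R = 1.13.
Enumerate all 2^5 = 32 price paths (U = up ×1.4, D = down ×0.81); each path with k up-moves has probability p*^k·(1−p*)^(5−k).
DDDDD: M=112.5900, payoff=0.0000, prob=0.020071
UDDDD: M=194.6000, payoff=24.8100, prob=0.023787
DUDDD: M=157.6260, payoff=0.0000, prob=0.023787
UUDDD: M=272.4400, payoff=102.6500, prob=0.028192
DDUDD: M=127.6771, payoff=0.0000, prob=0.023787
UDUDD: M=220.6764, payoff=50.8864, prob=0.028192
DUUDD: M=220.6764, payoff=50.8864, prob=0.028192
UUUDD: M=381.4160, payoff=211.6260, prob=0.033413
DDDUD: M=112.5900, payoff=0.0000, prob=0.023787
UDDUD: M=194.6000, payoff=24.8100, prob=0.028192
DUDUD: M=178.7479, payoff=8.9579, prob=0.028192
UUDUD: M=308.9470, payoff=139.1570, prob=0.033413
DDUUD: M=178.7479, payoff=8.9579, prob=0.028192
UDUUD: M=308.9470, payoff=139.1570, prob=0.033413
DUUUD: M=308.9470, payoff=139.1570, prob=0.033413
UUUUD: M=533.9824, payoff=364.1924, prob=0.039601
DDDDU: M=112.5900, payoff=0.0000, prob=0.023787
UDDDU: M=194.6000, payoff=24.8100, prob=0.028192
DUDDU: M=157.6260, payoff=0.0000, prob=0.028192
UUDDU: M=272.4400, payoff=102.6500, prob=0.033413
DDUDU: M=144.7858, payoff=0.0000, prob=0.028192
UDUDU: M=250.2470, payoff=80.4570, prob=0.033413
DUUDU: M=250.2470, payoff=80.4570, prob=0.033413
UUUDU: M=432.5257, payoff=262.7357, prob=0.039601
DDDUU: M=144.7858, payoff=0.0000, prob=0.028192
UDDUU: M=250.2470, payoff=80.4570, prob=0.033413
DUDUU: M=250.2470, payoff=80.4570, prob=0.033413
UUDUU: M=432.5257, payoff=262.7357, prob=0.039601
DDUUU: M=250.2470, payoff=80.4570, prob=0.033413
UDUUU: M=432.5257, payoff=262.7357, prob=0.039601
DUUUU: M=432.5257, payoff=262.7357, prob=0.039601
UUUUU: M=747.5754, payoff=577.7854, prob=0.046934
Price = Σ prob·payoff / R^5 = 129.307263 / 1.842435 = 70.1828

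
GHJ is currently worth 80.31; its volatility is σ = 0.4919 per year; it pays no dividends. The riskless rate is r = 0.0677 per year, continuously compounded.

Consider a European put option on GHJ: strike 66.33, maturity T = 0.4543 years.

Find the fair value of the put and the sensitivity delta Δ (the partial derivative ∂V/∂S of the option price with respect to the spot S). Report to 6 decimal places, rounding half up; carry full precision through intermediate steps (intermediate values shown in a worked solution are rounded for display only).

price = 3.556086
Δ = -0.201751

σ√T = 0.4919·√0.4543 = 0.331549
d₁ = (ln(S/K) + (r+σ²/2)T) / (σ√T) = (ln(80.31/66.33) + (0.0677+0.4919²/2)·0.4543) / 0.331549 = (0.191252 + 0.085719) / 0.331549 = 0.835382
d₂ = d₁ − σ√T = 0.835382 − 0.331549 = 0.503833
e^{−rT} = 0.969712
N(−d₁) = 0.201751,  N(−d₂) = 0.307189
Put price V = K·e^{−rT}·N(−d₂) − S·N(−d₁) = 19.758729 − 16.202643 = 3.556086
Δ = −N(−d₁) = -0.201751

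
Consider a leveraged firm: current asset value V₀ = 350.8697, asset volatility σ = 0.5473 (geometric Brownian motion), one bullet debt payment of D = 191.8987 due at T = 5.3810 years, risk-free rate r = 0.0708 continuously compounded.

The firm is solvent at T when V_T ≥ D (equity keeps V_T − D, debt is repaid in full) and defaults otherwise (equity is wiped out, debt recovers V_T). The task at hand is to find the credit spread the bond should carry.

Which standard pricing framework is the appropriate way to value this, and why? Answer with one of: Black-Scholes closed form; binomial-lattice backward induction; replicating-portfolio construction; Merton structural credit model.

framework: Merton structural credit model

Key observation: the question is about default risk generated by asset-value dynamics against a debt face of 191.8987 — the structural framework prices exactly that.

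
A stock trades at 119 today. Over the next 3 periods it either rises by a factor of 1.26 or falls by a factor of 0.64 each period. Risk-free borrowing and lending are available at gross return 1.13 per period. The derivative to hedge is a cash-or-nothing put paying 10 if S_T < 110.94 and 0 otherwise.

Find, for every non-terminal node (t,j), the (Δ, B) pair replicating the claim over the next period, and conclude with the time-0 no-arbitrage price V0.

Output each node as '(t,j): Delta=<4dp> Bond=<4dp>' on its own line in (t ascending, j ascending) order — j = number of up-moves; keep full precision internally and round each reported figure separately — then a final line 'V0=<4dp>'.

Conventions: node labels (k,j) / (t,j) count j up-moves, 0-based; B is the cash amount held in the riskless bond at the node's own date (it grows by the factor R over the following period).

(0,0): Delta=-0.0352 Bond=4.9727
(1,0): Delta=-0.1481 Bond=14.2205
(1,1): Delta=-0.0200 Bond=3.3371
(2,0): Delta=0.0000 Bond=8.8496
(2,1): Delta=-0.1681 Bond=17.9846
(2,2): Delta=0.0000 Bond=0.0000
V0=0.7863

No-arbitrage ⇒ martingale measure with p* = (R−d)/(u−d) = 0.7903.
Payoffs at expiry: V(3,0)=10.0000, V(3,1)=10.0000, V(3,2)=0.0000, V(3,3)=0.0000
  t=2,j=0: stock 48.7424 → up 61.4154 (V=10.0000), down 31.1951 (V=10.0000). Price 8.8496; hedge Δ=0.0000, bond B=8.8496.
  t=2,j=1: stock 95.9616 → up 120.9116 (V=0.0000), down 61.4154 (V=10.0000). Price 1.8556; hedge Δ=-0.1681, bond B=17.9846.
  t=2,j=2: stock 188.9244 → up 238.0447 (V=0.0000), down 120.9116 (V=0.0000). Price 0.0000; hedge Δ=0.0000, bond B=0.0000.
  t=1,j=0: stock 76.1600 → up 95.9616 (V=1.8556), down 48.7424 (V=8.8496). Price 2.9399; hedge Δ=-0.1481, bond B=14.2205.
  t=1,j=1: stock 149.9400 → up 188.9244 (V=0.0000), down 95.9616 (V=1.8556). Price 0.3443; hedge Δ=-0.0200, bond B=3.3371.
  t=0,j=0: stock 119.0000 → up 149.9400 (V=0.3443), down 76.1600 (V=2.9399). Price 0.7863; hedge Δ=-0.0352, bond B=4.9727.
Verification: the root portfolio costs Δ(0,0)·S0 + B(0,0) = 0.7863, matching V0.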